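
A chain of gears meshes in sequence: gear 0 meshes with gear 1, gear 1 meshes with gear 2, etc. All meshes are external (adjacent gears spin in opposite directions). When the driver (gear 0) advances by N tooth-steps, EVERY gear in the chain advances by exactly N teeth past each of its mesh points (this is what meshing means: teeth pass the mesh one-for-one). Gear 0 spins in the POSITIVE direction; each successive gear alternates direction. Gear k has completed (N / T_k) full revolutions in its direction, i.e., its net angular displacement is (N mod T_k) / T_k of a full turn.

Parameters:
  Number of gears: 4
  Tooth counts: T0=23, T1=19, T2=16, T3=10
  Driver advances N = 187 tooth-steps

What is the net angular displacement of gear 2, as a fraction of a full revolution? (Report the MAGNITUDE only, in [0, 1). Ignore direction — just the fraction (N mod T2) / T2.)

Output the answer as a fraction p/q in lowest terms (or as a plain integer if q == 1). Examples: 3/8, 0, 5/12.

Chain of 4 gears, tooth counts: [23, 19, 16, 10]
  gear 0: T0=23, direction=positive, advance = 187 mod 23 = 3 teeth = 3/23 turn
  gear 1: T1=19, direction=negative, advance = 187 mod 19 = 16 teeth = 16/19 turn
  gear 2: T2=16, direction=positive, advance = 187 mod 16 = 11 teeth = 11/16 turn
  gear 3: T3=10, direction=negative, advance = 187 mod 10 = 7 teeth = 7/10 turn
Gear 2: 187 mod 16 = 11
Fraction = 11 / 16 = 11/16 (gcd(11,16)=1) = 11/16

Answer: 11/16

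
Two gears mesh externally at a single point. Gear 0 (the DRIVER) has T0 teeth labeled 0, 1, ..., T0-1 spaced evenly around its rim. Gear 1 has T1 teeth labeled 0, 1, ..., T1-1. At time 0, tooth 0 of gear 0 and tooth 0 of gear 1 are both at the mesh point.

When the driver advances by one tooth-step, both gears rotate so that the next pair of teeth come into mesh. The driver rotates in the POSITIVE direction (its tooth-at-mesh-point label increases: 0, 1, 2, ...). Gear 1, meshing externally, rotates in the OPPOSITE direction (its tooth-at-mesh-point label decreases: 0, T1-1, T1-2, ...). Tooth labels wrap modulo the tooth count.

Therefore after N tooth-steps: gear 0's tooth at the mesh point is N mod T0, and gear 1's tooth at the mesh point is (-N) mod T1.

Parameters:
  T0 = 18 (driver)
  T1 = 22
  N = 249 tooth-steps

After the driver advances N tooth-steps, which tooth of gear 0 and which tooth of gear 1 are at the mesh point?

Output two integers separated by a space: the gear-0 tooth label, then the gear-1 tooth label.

Gear 0 (driver, T0=18): tooth at mesh = N mod T0
  249 = 13 * 18 + 15, so 249 mod 18 = 15
  gear 0 tooth = 15
Gear 1 (driven, T1=22): tooth at mesh = (-N) mod T1
  249 = 11 * 22 + 7, so 249 mod 22 = 7
  (-249) mod 22 = (-7) mod 22 = 22 - 7 = 15
Mesh after 249 steps: gear-0 tooth 15 meets gear-1 tooth 15

Answer: 15 15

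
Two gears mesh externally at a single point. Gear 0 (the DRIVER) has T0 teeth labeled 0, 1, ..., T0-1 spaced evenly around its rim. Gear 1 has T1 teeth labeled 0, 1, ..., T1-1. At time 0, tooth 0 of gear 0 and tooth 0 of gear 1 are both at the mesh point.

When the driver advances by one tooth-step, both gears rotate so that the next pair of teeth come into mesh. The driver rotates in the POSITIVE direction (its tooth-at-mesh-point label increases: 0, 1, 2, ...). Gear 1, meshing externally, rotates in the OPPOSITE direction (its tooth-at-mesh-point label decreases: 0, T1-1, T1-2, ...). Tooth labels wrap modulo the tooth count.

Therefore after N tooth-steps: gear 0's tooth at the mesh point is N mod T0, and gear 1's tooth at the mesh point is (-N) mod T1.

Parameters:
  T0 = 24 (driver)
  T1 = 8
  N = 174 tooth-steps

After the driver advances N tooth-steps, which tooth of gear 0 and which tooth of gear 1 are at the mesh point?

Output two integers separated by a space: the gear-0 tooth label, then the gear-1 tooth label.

Answer: 6 2

Derivation:
Gear 0 (driver, T0=24): tooth at mesh = N mod T0
  174 = 7 * 24 + 6, so 174 mod 24 = 6
  gear 0 tooth = 6
Gear 1 (driven, T1=8): tooth at mesh = (-N) mod T1
  174 = 21 * 8 + 6, so 174 mod 8 = 6
  (-174) mod 8 = (-6) mod 8 = 8 - 6 = 2
Mesh after 174 steps: gear-0 tooth 6 meets gear-1 tooth 2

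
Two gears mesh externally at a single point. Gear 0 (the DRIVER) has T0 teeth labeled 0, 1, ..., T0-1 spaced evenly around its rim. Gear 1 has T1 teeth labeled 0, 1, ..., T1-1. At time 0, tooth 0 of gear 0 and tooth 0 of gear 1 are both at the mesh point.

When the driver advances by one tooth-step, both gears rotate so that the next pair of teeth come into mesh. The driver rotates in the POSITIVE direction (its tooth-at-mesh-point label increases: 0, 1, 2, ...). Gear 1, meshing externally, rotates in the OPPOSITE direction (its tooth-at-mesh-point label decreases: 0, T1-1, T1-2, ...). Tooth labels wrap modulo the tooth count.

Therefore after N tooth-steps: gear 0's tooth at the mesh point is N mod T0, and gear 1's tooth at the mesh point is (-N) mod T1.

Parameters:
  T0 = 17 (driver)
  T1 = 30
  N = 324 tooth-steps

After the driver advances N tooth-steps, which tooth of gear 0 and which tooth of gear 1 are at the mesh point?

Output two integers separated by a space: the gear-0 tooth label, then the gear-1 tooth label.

Answer: 1 6

Derivation:
Gear 0 (driver, T0=17): tooth at mesh = N mod T0
  324 = 19 * 17 + 1, so 324 mod 17 = 1
  gear 0 tooth = 1
Gear 1 (driven, T1=30): tooth at mesh = (-N) mod T1
  324 = 10 * 30 + 24, so 324 mod 30 = 24
  (-324) mod 30 = (-24) mod 30 = 30 - 24 = 6
Mesh after 324 steps: gear-0 tooth 1 meets gear-1 tooth 6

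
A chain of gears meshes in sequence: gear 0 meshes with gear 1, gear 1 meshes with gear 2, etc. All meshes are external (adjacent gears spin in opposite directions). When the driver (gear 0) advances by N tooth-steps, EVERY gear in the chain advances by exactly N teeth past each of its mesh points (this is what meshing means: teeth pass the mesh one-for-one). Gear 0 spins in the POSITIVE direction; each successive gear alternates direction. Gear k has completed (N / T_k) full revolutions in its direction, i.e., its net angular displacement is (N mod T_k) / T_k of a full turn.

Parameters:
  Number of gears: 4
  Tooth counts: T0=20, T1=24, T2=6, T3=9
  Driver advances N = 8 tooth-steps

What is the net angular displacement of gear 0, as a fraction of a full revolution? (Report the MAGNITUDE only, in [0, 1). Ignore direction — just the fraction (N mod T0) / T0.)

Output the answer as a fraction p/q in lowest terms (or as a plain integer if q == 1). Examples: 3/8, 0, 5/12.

Chain of 4 gears, tooth counts: [20, 24, 6, 9]
  gear 0: T0=20, direction=positive, advance = 8 mod 20 = 8 teeth = 8/20 turn
  gear 1: T1=24, direction=negative, advance = 8 mod 24 = 8 teeth = 8/24 turn
  gear 2: T2=6, direction=positive, advance = 8 mod 6 = 2 teeth = 2/6 turn
  gear 3: T3=9, direction=negative, advance = 8 mod 9 = 8 teeth = 8/9 turn
Gear 0: 8 mod 20 = 8
Fraction = 8 / 20 = 2/5 (gcd(8,20)=4) = 2/5

Answer: 2/5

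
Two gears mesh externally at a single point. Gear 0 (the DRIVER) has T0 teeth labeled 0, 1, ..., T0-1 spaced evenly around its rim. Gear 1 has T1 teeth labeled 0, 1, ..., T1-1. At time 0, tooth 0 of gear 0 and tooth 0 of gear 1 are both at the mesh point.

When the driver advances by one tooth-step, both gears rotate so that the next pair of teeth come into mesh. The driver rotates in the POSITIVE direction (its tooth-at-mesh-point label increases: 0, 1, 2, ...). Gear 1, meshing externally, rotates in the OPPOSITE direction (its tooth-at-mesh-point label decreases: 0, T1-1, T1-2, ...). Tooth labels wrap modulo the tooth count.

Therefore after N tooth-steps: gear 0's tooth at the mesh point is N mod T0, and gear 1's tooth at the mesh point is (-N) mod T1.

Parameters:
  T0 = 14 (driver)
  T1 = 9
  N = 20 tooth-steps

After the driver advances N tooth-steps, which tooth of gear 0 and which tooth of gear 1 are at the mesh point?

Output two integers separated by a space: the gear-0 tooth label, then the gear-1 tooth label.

Answer: 6 7

Derivation:
Gear 0 (driver, T0=14): tooth at mesh = N mod T0
  20 = 1 * 14 + 6, so 20 mod 14 = 6
  gear 0 tooth = 6
Gear 1 (driven, T1=9): tooth at mesh = (-N) mod T1
  20 = 2 * 9 + 2, so 20 mod 9 = 2
  (-20) mod 9 = (-2) mod 9 = 9 - 2 = 7
Mesh after 20 steps: gear-0 tooth 6 meets gear-1 tooth 7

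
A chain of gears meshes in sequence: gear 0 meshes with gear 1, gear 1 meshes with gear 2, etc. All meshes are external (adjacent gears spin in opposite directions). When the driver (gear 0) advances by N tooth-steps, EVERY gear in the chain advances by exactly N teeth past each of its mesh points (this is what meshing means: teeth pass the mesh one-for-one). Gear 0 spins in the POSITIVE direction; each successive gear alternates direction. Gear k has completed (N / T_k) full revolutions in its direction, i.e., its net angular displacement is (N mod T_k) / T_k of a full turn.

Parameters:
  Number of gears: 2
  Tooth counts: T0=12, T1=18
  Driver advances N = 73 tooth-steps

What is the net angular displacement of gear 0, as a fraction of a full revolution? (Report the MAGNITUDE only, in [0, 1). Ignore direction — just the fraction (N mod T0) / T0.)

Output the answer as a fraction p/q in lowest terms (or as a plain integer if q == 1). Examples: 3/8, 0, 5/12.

Answer: 1/12

Derivation:
Chain of 2 gears, tooth counts: [12, 18]
  gear 0: T0=12, direction=positive, advance = 73 mod 12 = 1 teeth = 1/12 turn
  gear 1: T1=18, direction=negative, advance = 73 mod 18 = 1 teeth = 1/18 turn
Gear 0: 73 mod 12 = 1
Fraction = 1 / 12 = 1/12 (gcd(1,12)=1) = 1/12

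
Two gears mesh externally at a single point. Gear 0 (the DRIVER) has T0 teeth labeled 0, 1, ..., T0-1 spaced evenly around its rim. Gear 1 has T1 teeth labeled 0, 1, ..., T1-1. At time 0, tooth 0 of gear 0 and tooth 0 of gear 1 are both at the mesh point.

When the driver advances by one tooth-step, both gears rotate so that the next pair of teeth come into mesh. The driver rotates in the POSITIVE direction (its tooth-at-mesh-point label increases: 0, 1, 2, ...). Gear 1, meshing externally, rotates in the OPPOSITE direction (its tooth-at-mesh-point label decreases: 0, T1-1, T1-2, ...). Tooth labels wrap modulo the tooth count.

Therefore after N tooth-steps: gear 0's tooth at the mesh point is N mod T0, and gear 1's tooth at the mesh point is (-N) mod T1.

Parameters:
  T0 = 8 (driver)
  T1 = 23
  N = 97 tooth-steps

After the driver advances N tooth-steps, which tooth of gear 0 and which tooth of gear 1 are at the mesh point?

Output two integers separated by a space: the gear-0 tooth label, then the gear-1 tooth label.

Answer: 1 18

Derivation:
Gear 0 (driver, T0=8): tooth at mesh = N mod T0
  97 = 12 * 8 + 1, so 97 mod 8 = 1
  gear 0 tooth = 1
Gear 1 (driven, T1=23): tooth at mesh = (-N) mod T1
  97 = 4 * 23 + 5, so 97 mod 23 = 5
  (-97) mod 23 = (-5) mod 23 = 23 - 5 = 18
Mesh after 97 steps: gear-0 tooth 1 meets gear-1 tooth 18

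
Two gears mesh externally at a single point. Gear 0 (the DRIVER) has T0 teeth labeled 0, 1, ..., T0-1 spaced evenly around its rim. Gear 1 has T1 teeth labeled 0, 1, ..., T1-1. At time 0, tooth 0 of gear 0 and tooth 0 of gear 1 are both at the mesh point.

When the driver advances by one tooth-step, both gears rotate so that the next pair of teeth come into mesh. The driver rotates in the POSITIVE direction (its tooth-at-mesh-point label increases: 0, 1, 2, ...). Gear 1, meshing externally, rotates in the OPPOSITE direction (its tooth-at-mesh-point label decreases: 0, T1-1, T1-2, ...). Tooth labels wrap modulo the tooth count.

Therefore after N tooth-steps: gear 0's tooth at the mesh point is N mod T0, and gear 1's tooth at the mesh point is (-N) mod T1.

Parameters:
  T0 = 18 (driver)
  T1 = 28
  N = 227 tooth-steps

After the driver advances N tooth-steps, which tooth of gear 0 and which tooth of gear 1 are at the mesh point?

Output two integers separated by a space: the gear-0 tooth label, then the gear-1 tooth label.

Gear 0 (driver, T0=18): tooth at mesh = N mod T0
  227 = 12 * 18 + 11, so 227 mod 18 = 11
  gear 0 tooth = 11
Gear 1 (driven, T1=28): tooth at mesh = (-N) mod T1
  227 = 8 * 28 + 3, so 227 mod 28 = 3
  (-227) mod 28 = (-3) mod 28 = 28 - 3 = 25
Mesh after 227 steps: gear-0 tooth 11 meets gear-1 tooth 25

Answer: 11 25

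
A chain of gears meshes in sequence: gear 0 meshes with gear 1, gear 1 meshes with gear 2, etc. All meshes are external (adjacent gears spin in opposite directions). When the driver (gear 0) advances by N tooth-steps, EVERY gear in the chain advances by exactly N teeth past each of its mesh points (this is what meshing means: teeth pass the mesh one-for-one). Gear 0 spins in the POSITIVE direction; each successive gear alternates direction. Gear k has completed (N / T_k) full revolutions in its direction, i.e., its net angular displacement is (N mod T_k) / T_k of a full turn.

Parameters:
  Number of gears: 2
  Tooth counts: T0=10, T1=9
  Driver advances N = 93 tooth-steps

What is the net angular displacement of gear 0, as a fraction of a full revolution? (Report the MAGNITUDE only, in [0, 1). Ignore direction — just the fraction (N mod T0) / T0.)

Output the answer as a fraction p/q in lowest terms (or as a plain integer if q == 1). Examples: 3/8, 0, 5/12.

Answer: 3/10

Derivation:
Chain of 2 gears, tooth counts: [10, 9]
  gear 0: T0=10, direction=positive, advance = 93 mod 10 = 3 teeth = 3/10 turn
  gear 1: T1=9, direction=negative, advance = 93 mod 9 = 3 teeth = 3/9 turn
Gear 0: 93 mod 10 = 3
Fraction = 3 / 10 = 3/10 (gcd(3,10)=1) = 3/10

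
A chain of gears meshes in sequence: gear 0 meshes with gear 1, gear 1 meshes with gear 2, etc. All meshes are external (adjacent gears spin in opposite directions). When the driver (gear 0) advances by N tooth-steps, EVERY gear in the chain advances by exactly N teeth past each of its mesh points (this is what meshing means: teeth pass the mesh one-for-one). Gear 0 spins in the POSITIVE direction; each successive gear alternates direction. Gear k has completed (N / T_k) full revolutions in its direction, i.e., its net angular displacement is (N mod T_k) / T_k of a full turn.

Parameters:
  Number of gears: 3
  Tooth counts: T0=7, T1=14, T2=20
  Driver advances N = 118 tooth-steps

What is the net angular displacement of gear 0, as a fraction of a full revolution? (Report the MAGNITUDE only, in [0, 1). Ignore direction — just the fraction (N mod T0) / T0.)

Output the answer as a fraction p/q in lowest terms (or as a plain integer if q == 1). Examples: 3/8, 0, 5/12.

Chain of 3 gears, tooth counts: [7, 14, 20]
  gear 0: T0=7, direction=positive, advance = 118 mod 7 = 6 teeth = 6/7 turn
  gear 1: T1=14, direction=negative, advance = 118 mod 14 = 6 teeth = 6/14 turn
  gear 2: T2=20, direction=positive, advance = 118 mod 20 = 18 teeth = 18/20 turn
Gear 0: 118 mod 7 = 6
Fraction = 6 / 7 = 6/7 (gcd(6,7)=1) = 6/7

Answer: 6/7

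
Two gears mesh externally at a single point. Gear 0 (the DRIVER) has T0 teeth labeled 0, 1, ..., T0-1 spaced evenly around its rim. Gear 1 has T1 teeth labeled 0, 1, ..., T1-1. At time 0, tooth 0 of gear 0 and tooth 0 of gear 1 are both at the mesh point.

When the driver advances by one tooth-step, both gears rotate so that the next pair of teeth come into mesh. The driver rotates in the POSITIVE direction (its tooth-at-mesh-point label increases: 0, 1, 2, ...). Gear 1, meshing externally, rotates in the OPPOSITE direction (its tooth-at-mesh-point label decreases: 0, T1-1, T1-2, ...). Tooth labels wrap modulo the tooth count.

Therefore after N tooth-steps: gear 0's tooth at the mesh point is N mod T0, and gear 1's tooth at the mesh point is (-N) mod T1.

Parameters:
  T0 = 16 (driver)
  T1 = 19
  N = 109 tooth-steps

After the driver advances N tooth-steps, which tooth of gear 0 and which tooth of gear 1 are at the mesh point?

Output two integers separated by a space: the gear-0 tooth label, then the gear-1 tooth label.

Gear 0 (driver, T0=16): tooth at mesh = N mod T0
  109 = 6 * 16 + 13, so 109 mod 16 = 13
  gear 0 tooth = 13
Gear 1 (driven, T1=19): tooth at mesh = (-N) mod T1
  109 = 5 * 19 + 14, so 109 mod 19 = 14
  (-109) mod 19 = (-14) mod 19 = 19 - 14 = 5
Mesh after 109 steps: gear-0 tooth 13 meets gear-1 tooth 5

Answer: 13 5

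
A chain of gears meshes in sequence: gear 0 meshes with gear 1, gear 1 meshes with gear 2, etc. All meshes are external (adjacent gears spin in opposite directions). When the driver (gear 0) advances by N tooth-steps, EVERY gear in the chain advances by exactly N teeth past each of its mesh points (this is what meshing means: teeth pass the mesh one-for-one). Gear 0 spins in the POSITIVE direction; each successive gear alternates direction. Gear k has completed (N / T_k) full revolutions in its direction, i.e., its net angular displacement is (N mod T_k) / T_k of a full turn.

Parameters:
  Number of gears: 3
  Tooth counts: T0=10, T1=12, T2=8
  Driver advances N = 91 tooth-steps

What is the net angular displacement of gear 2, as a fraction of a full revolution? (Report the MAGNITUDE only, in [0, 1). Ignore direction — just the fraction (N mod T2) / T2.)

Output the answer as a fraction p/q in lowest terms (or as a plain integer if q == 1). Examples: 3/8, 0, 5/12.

Chain of 3 gears, tooth counts: [10, 12, 8]
  gear 0: T0=10, direction=positive, advance = 91 mod 10 = 1 teeth = 1/10 turn
  gear 1: T1=12, direction=negative, advance = 91 mod 12 = 7 teeth = 7/12 turn
  gear 2: T2=8, direction=positive, advance = 91 mod 8 = 3 teeth = 3/8 turn
Gear 2: 91 mod 8 = 3
Fraction = 3 / 8 = 3/8 (gcd(3,8)=1) = 3/8

Answer: 3/8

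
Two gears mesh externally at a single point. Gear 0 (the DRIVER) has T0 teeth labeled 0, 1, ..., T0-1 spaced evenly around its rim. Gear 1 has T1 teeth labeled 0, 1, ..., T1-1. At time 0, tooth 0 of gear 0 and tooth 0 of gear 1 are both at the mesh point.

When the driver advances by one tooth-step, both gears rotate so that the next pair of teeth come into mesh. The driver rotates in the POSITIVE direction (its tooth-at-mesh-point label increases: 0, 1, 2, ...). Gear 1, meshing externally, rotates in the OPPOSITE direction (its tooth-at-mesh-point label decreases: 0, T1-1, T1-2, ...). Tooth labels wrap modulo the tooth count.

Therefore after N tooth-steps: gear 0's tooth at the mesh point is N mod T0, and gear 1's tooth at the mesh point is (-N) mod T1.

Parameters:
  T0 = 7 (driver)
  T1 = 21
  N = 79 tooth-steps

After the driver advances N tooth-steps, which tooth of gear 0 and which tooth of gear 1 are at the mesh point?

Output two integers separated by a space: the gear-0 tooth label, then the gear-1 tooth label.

Answer: 2 5

Derivation:
Gear 0 (driver, T0=7): tooth at mesh = N mod T0
  79 = 11 * 7 + 2, so 79 mod 7 = 2
  gear 0 tooth = 2
Gear 1 (driven, T1=21): tooth at mesh = (-N) mod T1
  79 = 3 * 21 + 16, so 79 mod 21 = 16
  (-79) mod 21 = (-16) mod 21 = 21 - 16 = 5
Mesh after 79 steps: gear-0 tooth 2 meets gear-1 tooth 5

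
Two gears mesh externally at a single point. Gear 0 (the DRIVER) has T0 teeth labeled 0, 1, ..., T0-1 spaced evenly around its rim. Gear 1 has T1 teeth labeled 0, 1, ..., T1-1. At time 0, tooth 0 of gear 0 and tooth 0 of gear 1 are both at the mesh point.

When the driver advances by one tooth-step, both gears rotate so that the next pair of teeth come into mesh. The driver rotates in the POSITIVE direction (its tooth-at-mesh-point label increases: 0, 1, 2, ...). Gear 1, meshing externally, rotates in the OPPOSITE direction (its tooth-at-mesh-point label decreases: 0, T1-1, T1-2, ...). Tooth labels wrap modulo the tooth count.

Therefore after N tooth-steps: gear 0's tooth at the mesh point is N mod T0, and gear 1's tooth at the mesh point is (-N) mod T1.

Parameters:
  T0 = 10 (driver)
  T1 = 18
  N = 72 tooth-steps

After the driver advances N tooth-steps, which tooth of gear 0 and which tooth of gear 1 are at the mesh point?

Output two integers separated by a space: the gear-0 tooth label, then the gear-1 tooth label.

Gear 0 (driver, T0=10): tooth at mesh = N mod T0
  72 = 7 * 10 + 2, so 72 mod 10 = 2
  gear 0 tooth = 2
Gear 1 (driven, T1=18): tooth at mesh = (-N) mod T1
  72 = 4 * 18 + 0, so 72 mod 18 = 0
  (-72) mod 18 = 0
Mesh after 72 steps: gear-0 tooth 2 meets gear-1 tooth 0

Answer: 2 0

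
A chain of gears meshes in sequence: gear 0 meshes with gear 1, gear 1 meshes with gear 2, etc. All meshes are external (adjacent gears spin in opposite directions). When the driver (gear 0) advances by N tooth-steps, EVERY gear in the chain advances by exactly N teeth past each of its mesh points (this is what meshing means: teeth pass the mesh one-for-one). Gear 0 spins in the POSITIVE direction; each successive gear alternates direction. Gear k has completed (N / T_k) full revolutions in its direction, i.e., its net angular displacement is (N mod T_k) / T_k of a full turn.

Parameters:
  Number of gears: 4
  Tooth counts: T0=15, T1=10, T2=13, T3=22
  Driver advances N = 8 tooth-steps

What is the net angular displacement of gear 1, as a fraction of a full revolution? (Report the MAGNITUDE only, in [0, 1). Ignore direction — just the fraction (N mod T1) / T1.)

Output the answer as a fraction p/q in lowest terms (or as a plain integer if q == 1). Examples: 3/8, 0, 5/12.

Answer: 4/5

Derivation:
Chain of 4 gears, tooth counts: [15, 10, 13, 22]
  gear 0: T0=15, direction=positive, advance = 8 mod 15 = 8 teeth = 8/15 turn
  gear 1: T1=10, direction=negative, advance = 8 mod 10 = 8 teeth = 8/10 turn
  gear 2: T2=13, direction=positive, advance = 8 mod 13 = 8 teeth = 8/13 turn
  gear 3: T3=22, direction=negative, advance = 8 mod 22 = 8 teeth = 8/22 turn
Gear 1: 8 mod 10 = 8
Fraction = 8 / 10 = 4/5 (gcd(8,10)=2) = 4/5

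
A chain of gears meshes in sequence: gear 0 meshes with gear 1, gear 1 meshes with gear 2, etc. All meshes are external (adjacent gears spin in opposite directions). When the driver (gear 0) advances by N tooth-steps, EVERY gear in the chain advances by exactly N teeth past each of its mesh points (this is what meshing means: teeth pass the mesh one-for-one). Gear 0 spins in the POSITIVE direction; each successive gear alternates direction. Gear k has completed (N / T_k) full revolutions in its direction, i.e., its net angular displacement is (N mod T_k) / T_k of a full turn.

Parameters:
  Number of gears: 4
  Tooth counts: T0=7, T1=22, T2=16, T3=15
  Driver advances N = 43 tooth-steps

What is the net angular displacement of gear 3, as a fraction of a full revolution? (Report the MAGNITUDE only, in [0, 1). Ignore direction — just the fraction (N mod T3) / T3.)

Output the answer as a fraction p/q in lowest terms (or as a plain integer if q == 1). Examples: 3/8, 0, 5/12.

Answer: 13/15

Derivation:
Chain of 4 gears, tooth counts: [7, 22, 16, 15]
  gear 0: T0=7, direction=positive, advance = 43 mod 7 = 1 teeth = 1/7 turn
  gear 1: T1=22, direction=negative, advance = 43 mod 22 = 21 teeth = 21/22 turn
  gear 2: T2=16, direction=positive, advance = 43 mod 16 = 11 teeth = 11/16 turn
  gear 3: T3=15, direction=negative, advance = 43 mod 15 = 13 teeth = 13/15 turn
Gear 3: 43 mod 15 = 13
Fraction = 13 / 15 = 13/15 (gcd(13,15)=1) = 13/15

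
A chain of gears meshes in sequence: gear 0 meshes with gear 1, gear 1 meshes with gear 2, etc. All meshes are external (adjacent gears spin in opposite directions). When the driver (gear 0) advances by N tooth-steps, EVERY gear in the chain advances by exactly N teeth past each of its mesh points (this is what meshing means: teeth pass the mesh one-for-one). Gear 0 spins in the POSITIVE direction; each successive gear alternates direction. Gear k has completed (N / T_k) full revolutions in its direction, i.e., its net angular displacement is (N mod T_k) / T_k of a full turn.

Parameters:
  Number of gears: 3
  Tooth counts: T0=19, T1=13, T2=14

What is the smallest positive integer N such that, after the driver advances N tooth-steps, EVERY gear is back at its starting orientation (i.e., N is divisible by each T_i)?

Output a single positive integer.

Gear k returns to start when N is a multiple of T_k.
All gears at start simultaneously when N is a common multiple of [19, 13, 14]; the smallest such N is lcm(19, 13, 14).
Start: lcm = T0 = 19
Fold in T1=13: gcd(19, 13) = 1; lcm(19, 13) = 19 * 13 / 1 = 247 / 1 = 247
Fold in T2=14: gcd(247, 14) = 1; lcm(247, 14) = 247 * 14 / 1 = 3458 / 1 = 3458
Full cycle length = 3458

Answer: 3458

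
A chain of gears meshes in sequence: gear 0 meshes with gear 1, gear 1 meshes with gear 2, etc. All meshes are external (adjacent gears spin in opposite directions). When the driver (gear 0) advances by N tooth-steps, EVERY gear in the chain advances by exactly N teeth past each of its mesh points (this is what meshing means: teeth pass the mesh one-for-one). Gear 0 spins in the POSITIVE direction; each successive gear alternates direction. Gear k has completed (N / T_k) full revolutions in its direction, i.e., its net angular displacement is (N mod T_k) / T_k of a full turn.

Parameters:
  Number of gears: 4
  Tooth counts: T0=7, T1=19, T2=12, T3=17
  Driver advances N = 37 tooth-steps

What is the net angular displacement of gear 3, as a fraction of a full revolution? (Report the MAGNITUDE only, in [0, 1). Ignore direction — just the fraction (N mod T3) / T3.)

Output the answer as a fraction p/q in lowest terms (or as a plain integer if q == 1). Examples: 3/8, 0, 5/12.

Chain of 4 gears, tooth counts: [7, 19, 12, 17]
  gear 0: T0=7, direction=positive, advance = 37 mod 7 = 2 teeth = 2/7 turn
  gear 1: T1=19, direction=negative, advance = 37 mod 19 = 18 teeth = 18/19 turn
  gear 2: T2=12, direction=positive, advance = 37 mod 12 = 1 teeth = 1/12 turn
  gear 3: T3=17, direction=negative, advance = 37 mod 17 = 3 teeth = 3/17 turn
Gear 3: 37 mod 17 = 3
Fraction = 3 / 17 = 3/17 (gcd(3,17)=1) = 3/17

Answer: 3/17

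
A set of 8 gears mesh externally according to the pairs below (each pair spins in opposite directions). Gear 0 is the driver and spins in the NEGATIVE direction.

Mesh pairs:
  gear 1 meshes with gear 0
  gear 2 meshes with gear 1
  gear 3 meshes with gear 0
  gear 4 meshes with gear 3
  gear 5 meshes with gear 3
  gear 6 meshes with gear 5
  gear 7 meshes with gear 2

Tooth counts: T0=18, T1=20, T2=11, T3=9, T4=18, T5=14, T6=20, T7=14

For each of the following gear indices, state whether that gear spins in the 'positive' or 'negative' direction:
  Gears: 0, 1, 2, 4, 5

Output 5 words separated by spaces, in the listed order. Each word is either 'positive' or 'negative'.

Answer: negative positive negative negative negative

Derivation:
Gear 0 (driver): negative (depth 0)
  gear 1: meshes with gear 0 -> depth 1 -> positive (opposite of gear 0)
  gear 2: meshes with gear 1 -> depth 2 -> negative (opposite of gear 1)
  gear 3: meshes with gear 0 -> depth 1 -> positive (opposite of gear 0)
  gear 4: meshes with gear 3 -> depth 2 -> negative (opposite of gear 3)
  gear 5: meshes with gear 3 -> depth 2 -> negative (opposite of gear 3)
  gear 6: meshes with gear 5 -> depth 3 -> positive (opposite of gear 5)
  gear 7: meshes with gear 2 -> depth 3 -> positive (opposite of gear 2)
Queried indices 0, 1, 2, 4, 5 -> negative, positive, negative, negative, negative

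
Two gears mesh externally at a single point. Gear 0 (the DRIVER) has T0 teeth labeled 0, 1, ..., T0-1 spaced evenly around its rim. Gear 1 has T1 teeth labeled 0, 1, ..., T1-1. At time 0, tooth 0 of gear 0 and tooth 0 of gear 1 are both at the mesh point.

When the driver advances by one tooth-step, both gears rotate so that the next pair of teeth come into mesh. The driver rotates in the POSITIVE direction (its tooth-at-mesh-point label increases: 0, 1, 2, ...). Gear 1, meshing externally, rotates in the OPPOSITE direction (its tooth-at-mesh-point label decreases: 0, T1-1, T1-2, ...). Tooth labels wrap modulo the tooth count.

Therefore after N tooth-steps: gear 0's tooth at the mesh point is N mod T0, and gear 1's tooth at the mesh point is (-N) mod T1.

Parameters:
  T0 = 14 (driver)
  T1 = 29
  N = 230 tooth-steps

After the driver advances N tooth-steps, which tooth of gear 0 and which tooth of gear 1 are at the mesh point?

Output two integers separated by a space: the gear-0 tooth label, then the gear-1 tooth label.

Answer: 6 2

Derivation:
Gear 0 (driver, T0=14): tooth at mesh = N mod T0
  230 = 16 * 14 + 6, so 230 mod 14 = 6
  gear 0 tooth = 6
Gear 1 (driven, T1=29): tooth at mesh = (-N) mod T1
  230 = 7 * 29 + 27, so 230 mod 29 = 27
  (-230) mod 29 = (-27) mod 29 = 29 - 27 = 2
Mesh after 230 steps: gear-0 tooth 6 meets gear-1 tooth 2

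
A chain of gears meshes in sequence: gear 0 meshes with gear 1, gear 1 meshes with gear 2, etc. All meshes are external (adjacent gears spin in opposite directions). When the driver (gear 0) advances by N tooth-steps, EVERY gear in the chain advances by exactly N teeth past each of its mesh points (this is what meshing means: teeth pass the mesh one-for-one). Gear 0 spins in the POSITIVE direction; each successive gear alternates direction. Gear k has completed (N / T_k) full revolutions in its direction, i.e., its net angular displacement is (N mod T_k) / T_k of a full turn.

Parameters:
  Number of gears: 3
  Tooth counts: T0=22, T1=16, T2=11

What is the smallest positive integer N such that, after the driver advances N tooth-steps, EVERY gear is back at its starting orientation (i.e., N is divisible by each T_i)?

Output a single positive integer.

Gear k returns to start when N is a multiple of T_k.
All gears at start simultaneously when N is a common multiple of [22, 16, 11]; the smallest such N is lcm(22, 16, 11).
Start: lcm = T0 = 22
Fold in T1=16: gcd(22, 16) = 2; lcm(22, 16) = 22 * 16 / 2 = 352 / 2 = 176
Fold in T2=11: gcd(176, 11) = 11; lcm(176, 11) = 176 * 11 / 11 = 1936 / 11 = 176
Full cycle length = 176

Answer: 176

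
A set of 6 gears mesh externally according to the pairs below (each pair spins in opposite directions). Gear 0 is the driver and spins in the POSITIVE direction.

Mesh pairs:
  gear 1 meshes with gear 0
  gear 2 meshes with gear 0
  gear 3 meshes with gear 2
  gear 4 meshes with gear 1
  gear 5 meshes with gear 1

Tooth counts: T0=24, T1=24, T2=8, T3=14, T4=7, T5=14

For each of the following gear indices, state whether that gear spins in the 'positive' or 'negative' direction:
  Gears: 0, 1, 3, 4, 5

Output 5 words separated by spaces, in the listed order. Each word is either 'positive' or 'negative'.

Answer: positive negative positive positive positive

Derivation:
Gear 0 (driver): positive (depth 0)
  gear 1: meshes with gear 0 -> depth 1 -> negative (opposite of gear 0)
  gear 2: meshes with gear 0 -> depth 1 -> negative (opposite of gear 0)
  gear 3: meshes with gear 2 -> depth 2 -> positive (opposite of gear 2)
  gear 4: meshes with gear 1 -> depth 2 -> positive (opposite of gear 1)
  gear 5: meshes with gear 1 -> depth 2 -> positive (opposite of gear 1)
Queried indices 0, 1, 3, 4, 5 -> positive, negative, positive, positive, positive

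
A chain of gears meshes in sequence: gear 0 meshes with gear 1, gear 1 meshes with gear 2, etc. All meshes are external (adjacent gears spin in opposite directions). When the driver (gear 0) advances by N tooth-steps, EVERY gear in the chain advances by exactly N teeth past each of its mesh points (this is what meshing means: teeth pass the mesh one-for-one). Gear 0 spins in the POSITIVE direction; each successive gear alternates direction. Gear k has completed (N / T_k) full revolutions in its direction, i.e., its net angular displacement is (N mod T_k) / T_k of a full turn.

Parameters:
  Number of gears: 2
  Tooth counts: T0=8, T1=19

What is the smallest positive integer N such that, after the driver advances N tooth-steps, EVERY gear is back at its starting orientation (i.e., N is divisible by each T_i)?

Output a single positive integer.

Answer: 152

Derivation:
Gear k returns to start when N is a multiple of T_k.
All gears at start simultaneously when N is a common multiple of [8, 19]; the smallest such N is lcm(8, 19).
Start: lcm = T0 = 8
Fold in T1=19: gcd(8, 19) = 1; lcm(8, 19) = 8 * 19 / 1 = 152 / 1 = 152
Full cycle length = 152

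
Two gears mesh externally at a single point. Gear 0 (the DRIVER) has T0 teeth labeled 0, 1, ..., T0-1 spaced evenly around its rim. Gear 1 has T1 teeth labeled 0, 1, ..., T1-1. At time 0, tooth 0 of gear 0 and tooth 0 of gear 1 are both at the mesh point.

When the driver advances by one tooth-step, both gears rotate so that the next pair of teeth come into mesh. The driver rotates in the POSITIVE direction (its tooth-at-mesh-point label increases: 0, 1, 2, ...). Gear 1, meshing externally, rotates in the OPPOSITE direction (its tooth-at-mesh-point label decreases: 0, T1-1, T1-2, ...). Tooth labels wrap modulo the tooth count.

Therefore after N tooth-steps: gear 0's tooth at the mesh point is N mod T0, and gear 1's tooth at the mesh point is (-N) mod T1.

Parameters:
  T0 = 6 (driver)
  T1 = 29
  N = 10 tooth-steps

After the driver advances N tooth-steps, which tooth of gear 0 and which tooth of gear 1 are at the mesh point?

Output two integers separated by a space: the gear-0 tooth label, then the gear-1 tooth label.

Answer: 4 19

Derivation:
Gear 0 (driver, T0=6): tooth at mesh = N mod T0
  10 = 1 * 6 + 4, so 10 mod 6 = 4
  gear 0 tooth = 4
Gear 1 (driven, T1=29): tooth at mesh = (-N) mod T1
  10 = 0 * 29 + 10, so 10 mod 29 = 10
  (-10) mod 29 = (-10) mod 29 = 29 - 10 = 19
Mesh after 10 steps: gear-0 tooth 4 meets gear-1 tooth 19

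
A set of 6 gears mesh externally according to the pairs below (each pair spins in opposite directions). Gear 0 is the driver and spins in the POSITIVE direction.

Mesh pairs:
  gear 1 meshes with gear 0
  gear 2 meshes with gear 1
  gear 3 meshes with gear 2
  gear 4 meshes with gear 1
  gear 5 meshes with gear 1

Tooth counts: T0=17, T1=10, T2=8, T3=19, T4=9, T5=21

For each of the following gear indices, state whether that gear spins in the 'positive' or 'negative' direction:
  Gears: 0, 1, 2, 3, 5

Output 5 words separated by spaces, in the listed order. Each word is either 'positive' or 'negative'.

Gear 0 (driver): positive (depth 0)
  gear 1: meshes with gear 0 -> depth 1 -> negative (opposite of gear 0)
  gear 2: meshes with gear 1 -> depth 2 -> positive (opposite of gear 1)
  gear 3: meshes with gear 2 -> depth 3 -> negative (opposite of gear 2)
  gear 4: meshes with gear 1 -> depth 2 -> positive (opposite of gear 1)
  gear 5: meshes with gear 1 -> depth 2 -> positive (opposite of gear 1)
Queried indices 0, 1, 2, 3, 5 -> positive, negative, positive, negative, positive

Answer: positive negative positive negative positive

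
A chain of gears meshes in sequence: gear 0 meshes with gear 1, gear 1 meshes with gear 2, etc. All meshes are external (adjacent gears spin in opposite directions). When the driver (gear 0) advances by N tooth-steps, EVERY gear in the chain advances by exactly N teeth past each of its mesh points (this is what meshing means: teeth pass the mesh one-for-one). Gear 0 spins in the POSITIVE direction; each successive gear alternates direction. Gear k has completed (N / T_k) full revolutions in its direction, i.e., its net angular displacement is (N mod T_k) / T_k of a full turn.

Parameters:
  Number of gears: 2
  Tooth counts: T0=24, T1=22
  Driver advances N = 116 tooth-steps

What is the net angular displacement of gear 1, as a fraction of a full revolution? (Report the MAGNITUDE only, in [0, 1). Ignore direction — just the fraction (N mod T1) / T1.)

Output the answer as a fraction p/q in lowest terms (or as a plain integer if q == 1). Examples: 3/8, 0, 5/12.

Answer: 3/11

Derivation:
Chain of 2 gears, tooth counts: [24, 22]
  gear 0: T0=24, direction=positive, advance = 116 mod 24 = 20 teeth = 20/24 turn
  gear 1: T1=22, direction=negative, advance = 116 mod 22 = 6 teeth = 6/22 turn
Gear 1: 116 mod 22 = 6
Fraction = 6 / 22 = 3/11 (gcd(6,22)=2) = 3/11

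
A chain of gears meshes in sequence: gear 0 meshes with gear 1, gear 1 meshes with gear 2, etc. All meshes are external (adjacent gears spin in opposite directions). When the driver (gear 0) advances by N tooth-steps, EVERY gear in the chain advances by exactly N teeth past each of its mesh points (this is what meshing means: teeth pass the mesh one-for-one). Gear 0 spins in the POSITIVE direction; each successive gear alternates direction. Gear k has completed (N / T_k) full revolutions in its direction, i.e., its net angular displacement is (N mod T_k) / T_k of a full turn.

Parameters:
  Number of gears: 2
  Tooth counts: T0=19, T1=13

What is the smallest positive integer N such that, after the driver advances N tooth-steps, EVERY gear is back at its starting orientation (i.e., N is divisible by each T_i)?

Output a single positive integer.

Gear k returns to start when N is a multiple of T_k.
All gears at start simultaneously when N is a common multiple of [19, 13]; the smallest such N is lcm(19, 13).
Start: lcm = T0 = 19
Fold in T1=13: gcd(19, 13) = 1; lcm(19, 13) = 19 * 13 / 1 = 247 / 1 = 247
Full cycle length = 247

Answer: 247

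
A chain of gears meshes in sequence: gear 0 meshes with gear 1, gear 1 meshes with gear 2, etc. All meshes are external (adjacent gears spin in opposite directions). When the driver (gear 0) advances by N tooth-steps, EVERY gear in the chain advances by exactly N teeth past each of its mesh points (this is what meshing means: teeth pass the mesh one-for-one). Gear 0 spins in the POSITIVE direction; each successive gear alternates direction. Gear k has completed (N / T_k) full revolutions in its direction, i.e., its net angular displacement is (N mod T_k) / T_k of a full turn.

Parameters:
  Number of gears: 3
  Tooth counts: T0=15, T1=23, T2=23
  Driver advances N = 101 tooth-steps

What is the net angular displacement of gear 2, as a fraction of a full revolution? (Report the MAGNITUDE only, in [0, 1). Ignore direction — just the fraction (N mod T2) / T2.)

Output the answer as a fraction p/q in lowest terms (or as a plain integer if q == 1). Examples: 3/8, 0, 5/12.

Chain of 3 gears, tooth counts: [15, 23, 23]
  gear 0: T0=15, direction=positive, advance = 101 mod 15 = 11 teeth = 11/15 turn
  gear 1: T1=23, direction=negative, advance = 101 mod 23 = 9 teeth = 9/23 turn
  gear 2: T2=23, direction=positive, advance = 101 mod 23 = 9 teeth = 9/23 turn
Gear 2: 101 mod 23 = 9
Fraction = 9 / 23 = 9/23 (gcd(9,23)=1) = 9/23

Answer: 9/23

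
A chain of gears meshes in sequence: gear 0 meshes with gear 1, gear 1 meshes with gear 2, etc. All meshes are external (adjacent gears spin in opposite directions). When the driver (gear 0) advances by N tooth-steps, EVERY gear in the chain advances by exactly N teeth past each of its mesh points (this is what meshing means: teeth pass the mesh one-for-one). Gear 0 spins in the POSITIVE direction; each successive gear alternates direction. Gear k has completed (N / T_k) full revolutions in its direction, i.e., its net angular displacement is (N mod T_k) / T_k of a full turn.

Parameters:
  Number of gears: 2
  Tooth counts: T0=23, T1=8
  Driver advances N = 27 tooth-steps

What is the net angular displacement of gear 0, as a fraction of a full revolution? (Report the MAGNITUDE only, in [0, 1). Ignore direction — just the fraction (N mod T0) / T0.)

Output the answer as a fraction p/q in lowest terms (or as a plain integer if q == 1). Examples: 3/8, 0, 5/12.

Answer: 4/23

Derivation:
Chain of 2 gears, tooth counts: [23, 8]
  gear 0: T0=23, direction=positive, advance = 27 mod 23 = 4 teeth = 4/23 turn
  gear 1: T1=8, direction=negative, advance = 27 mod 8 = 3 teeth = 3/8 turn
Gear 0: 27 mod 23 = 4
Fraction = 4 / 23 = 4/23 (gcd(4,23)=1) = 4/23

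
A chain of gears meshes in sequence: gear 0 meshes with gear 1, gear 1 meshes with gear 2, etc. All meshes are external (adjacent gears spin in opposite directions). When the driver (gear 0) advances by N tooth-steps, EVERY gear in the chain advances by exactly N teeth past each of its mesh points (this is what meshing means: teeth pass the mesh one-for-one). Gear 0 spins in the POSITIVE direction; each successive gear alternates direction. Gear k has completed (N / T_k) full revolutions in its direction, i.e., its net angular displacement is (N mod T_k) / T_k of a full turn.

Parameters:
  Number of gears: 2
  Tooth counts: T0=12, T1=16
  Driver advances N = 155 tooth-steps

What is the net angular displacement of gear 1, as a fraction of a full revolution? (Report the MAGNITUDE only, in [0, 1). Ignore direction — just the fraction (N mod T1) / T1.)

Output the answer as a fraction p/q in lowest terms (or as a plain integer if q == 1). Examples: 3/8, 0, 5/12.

Answer: 11/16

Derivation:
Chain of 2 gears, tooth counts: [12, 16]
  gear 0: T0=12, direction=positive, advance = 155 mod 12 = 11 teeth = 11/12 turn
  gear 1: T1=16, direction=negative, advance = 155 mod 16 = 11 teeth = 11/16 turn
Gear 1: 155 mod 16 = 11
Fraction = 11 / 16 = 11/16 (gcd(11,16)=1) = 11/16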